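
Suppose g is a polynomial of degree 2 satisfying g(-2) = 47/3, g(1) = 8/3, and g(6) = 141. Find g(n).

g(n) = 4n^2 - (1/3)n - 1

Using the Lagrange interpolation formula with nodes -2, 1, 6:
  L_0(n) = (n - 1)(n - 6) / 24
  L_1(n) = (n + 2)(n - 6) / -15
  L_2(n) = (n + 2)(n - 1) / 40
Then g(n) = 47/3·L_0(n) + 8/3·L_1(n) + 141·L_2(n).
Expanding and collecting terms gives g(n) = 4n^2 - (1/3)n - 1.
Check: g(6) = 141. ✓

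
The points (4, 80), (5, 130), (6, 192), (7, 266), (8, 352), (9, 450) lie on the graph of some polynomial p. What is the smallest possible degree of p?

2

Forward differences of the values at s = 4, 5, 6, 7, 8, 9:
  p  : 80  130  192  266  352  450
  Δ  : 50  62  74  86  98
  Δ^2: 12  12  12  12
  Δ^3: 0  0  0
  Δ^4: 0  0
  Δ^5: 0
The second differences are constant (12) and nonzero, while all higher differences vanish, so the minimal degree is 2.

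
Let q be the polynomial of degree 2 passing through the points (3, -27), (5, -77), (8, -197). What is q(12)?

Write q(u) = au^2 + bu + c. Substituting each data point gives a linear system:
  9a + 3b + c = -27
  25a + 5b + c = -77
  64a + 8b + c = -197
Solving the system yields a = -3, b = -1, c = 3.
So q(u) = -3u^2 - u + 3.
Then q(12) = -441.

-441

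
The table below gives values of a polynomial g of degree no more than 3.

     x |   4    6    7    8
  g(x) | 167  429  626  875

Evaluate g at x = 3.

Using the Lagrange interpolation formula with nodes 4, 6, 7, 8:
  L_0(x) = (x - 6)(x - 7)(x - 8) / -24
  L_1(x) = (x - 4)(x - 7)(x - 8) / 4
  L_2(x) = (x - 4)(x - 6)(x - 8) / -3
  L_3(x) = (x - 4)(x - 6)(x - 7) / 8
Then g(x) = 167·L_0(x) + 429·L_1(x) + 626·L_2(x) + 875·L_3(x).
Expanding and collecting terms gives g(x) = x³ + 5x² + 5x + 3.
Evaluating at x = 3: g(3) = 90.

90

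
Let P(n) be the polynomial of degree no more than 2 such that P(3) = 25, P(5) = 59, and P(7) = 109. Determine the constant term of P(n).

Write P(n) = an^2 + bn + c. Substituting each data point gives a linear system:
  9a + 3b + c = 25
  25a + 5b + c = 59
  49a + 7b + c = 109
Solving the system yields a = 2, b = 1, c = 4.
So P(n) = 2n^2 + n + 4.
The constant term is 4.

4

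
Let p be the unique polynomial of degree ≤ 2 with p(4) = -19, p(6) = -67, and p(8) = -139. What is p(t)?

p(t) = -3t^2 + 6t + 5

Using the Lagrange interpolation formula with nodes 4, 6, 8:
  L_0(t) = (t - 6)(t - 8) / 8
  L_1(t) = (t - 4)(t - 8) / -4
  L_2(t) = (t - 4)(t - 6) / 8
Then p(t) = -19·L_0(t) - 67·L_1(t) - 139·L_2(t).
Expanding and collecting terms gives p(t) = -3t^2 + 6t + 5.
Check: p(8) = -139. ✓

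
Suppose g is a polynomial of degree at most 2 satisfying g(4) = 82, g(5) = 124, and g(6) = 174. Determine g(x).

g(x) = 4x^2 + 6x - 6

Write g(x) = ax^2 + bx + c. Substituting each data point gives a linear system:
  16a + 4b + c = 82
  25a + 5b + c = 124
  36a + 6b + c = 174
Solving the system yields a = 4, b = 6, c = -6.
So g(x) = 4x^2 + 6x - 6.
Check: g(4) = 82. ✓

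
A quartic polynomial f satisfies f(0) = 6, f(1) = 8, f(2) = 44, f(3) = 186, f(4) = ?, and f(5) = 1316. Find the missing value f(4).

554

On equispaced nodes a degree-4 polynomial has vanishing fifth forward difference, so
  - f(0) + 5·f(1) - 10·f(2) + 10·f(3) - 5·f(4) + f(5) = 0.
Substituting the known values and solving for f(4):
  -5·f(4) = -2770
  f(4) = 554.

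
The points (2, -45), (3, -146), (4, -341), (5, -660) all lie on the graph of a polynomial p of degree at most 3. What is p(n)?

p(n) = -5n^3 - 2n^2 + 4n - 5

Using the Lagrange interpolation formula with nodes 2, 3, 4, 5:
  L_0(n) = (n - 3)(n - 4)(n - 5) / -6
  L_1(n) = (n - 2)(n - 4)(n - 5) / 2
  L_2(n) = (n - 2)(n - 3)(n - 5) / -2
  L_3(n) = (n - 2)(n - 3)(n - 4) / 6
Then p(n) = -45·L_0(n) - 146·L_1(n) - 341·L_2(n) - 660·L_3(n).
Expanding and collecting terms gives p(n) = -5n³ - 2n² + 4n - 5.
Check: p(3) = -146. ✓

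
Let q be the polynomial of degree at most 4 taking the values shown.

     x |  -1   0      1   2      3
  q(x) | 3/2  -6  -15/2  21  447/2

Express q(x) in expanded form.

Write q(x) = ax^4 + bx^3 + cx^2 + dx + e. Substituting each data point gives a linear system:
  a - b + c - d + e = 3/2
  e = -6
  a + b + c + d + e = -15/2
  16a + 8b + 4c + 2d + e = 21
  81a + 27b + 9c + 3d + e = 447/2
Solving the system yields a = 5, b = -6, c = -2, d = 3/2, e = -6.
So q(x) = 5x^4 - 6x^3 - 2x^2 + (3/2)x - 6.
Check: q(-1) = 3/2. ✓

q(x) = 5x^4 - 6x^3 - 2x^2 + (3/2)x - 6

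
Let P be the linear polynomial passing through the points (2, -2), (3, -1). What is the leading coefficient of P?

1

Write P(t) = at + b. Substituting each data point gives a linear system:
  2a + b = -2
  3a + b = -1
Solving the system yields a = 1, b = -4.
So P(t) = t - 4.
The leading coefficient is 1.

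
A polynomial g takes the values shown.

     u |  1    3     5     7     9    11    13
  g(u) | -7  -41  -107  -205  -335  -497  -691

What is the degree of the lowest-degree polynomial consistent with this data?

Forward differences of the values at u = 1, 3, 5, 7, 9, 11, 13:
  g  : -7  -41  -107  -205  -335  -497  -691
  Δ  : -34  -66  -98  -130  -162  -194
  Δ^2: -32  -32  -32  -32  -32
  Δ^3: 0  0  0  0
  Δ^4: 0  0  0
  Δ^5: 0  0
  Δ^6: 0
The second differences are constant (-32) and nonzero, while all higher differences vanish, so the minimal degree is 2.

2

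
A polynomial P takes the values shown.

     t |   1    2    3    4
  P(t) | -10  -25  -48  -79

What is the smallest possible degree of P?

Forward differences of the values at t = 1, 2, 3, 4:
  P  : -10  -25  -48  -79
  Δ  : -15  -23  -31
  Δ^2: -8  -8
  Δ^3: 0
The second differences are constant (-8) and nonzero, while all higher differences vanish, so the minimal degree is 2.

2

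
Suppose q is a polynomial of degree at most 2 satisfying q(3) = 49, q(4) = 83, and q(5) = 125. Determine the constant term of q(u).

Write q(u) = au^2 + bu + c. Substituting each data point gives a linear system:
  9a + 3b + c = 49
  16a + 4b + c = 83
  25a + 5b + c = 125
Solving the system yields a = 4, b = 6, c = -5.
So q(u) = 4u^2 + 6u - 5.
The constant term is -5.

-5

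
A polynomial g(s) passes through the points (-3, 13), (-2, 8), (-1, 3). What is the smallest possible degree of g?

1

Forward differences of the values at s = -3, -2, -1:
  g  : 13  8  3
  Δ  : -5  -5
  Δ^2: 0
The first differences are constant (-5) and nonzero, while all higher differences vanish, so the minimal degree is 1.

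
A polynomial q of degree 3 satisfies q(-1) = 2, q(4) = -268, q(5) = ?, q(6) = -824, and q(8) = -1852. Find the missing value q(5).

The 4 known points determine the degree-3 polynomial uniquely.
Write q(s) = as^3 + bs^2 + cs + d. Substituting each data point gives a linear system:
  -a + b - c + d = 2
  64a + 16b + 4c + d = -268
  216a + 36b + 6c + d = -824
  512a + 64b + 8c + d = -1852
Solving the system yields a = -3, b = -5, c = 0, d = 4.
So q(s) = -3s³ - 5s² + 4.
Then q(5) = -496.

-496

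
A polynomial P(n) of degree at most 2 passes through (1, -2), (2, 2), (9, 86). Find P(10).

Write P(n) = an^2 + bn + c. Substituting each data point gives a linear system:
  a + b + c = -2
  4a + 2b + c = 2
  81a + 9b + c = 86
Solving the system yields a = 1, b = 1, c = -4.
So P(n) = n^2 + n - 4.
Then P(10) = 106.

106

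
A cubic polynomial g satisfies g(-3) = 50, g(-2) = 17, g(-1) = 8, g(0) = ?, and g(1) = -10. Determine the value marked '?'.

The 4 known points determine the degree-3 polynomial uniquely.
Write g(s) = as^3 + bs^2 + cs + d. Substituting each data point gives a linear system:
  -27a + 9b - 3c + d = 50
  -8a + 4b - 2c + d = 17
  -a + b - c + d = 8
  a + b + c + d = -10
Solving the system yields a = -3, b = -6, c = -6, d = 5.
So g(s) = -3s³ - 6s² - 6s + 5.
Then g(0) = 5.

5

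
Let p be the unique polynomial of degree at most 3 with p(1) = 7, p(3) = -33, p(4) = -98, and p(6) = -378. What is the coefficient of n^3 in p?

Write p(n) = an^3 + bn^2 + cn + d. Substituting each data point gives a linear system:
  a + b + c + d = 7
  27a + 9b + 3c + d = -33
  64a + 16b + 4c + d = -98
  216a + 36b + 6c + d = -378
Solving the system yields a = -2, b = 1, c = 2, d = 6.
So p(n) = -2n^3 + n^2 + 2n + 6.
The leading coefficient is -2.

-2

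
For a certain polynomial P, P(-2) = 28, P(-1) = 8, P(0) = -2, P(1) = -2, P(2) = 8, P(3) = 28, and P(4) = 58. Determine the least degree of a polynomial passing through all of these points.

2

Forward differences of the values at x = -2, -1, 0, 1, 2, 3, 4:
  P  : 28  8  -2  -2  8  28  58
  Δ  : -20  -10  0  10  20  30
  Δ^2: 10  10  10  10  10
  Δ^3: 0  0  0  0
  Δ^4: 0  0  0
  Δ^5: 0  0
  Δ^6: 0
The second differences are constant (10) and nonzero, while all higher differences vanish, so the minimal degree is 2.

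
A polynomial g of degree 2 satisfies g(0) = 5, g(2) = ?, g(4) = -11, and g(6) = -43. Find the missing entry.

The 3 known points determine the degree-2 polynomial uniquely.
Write g(x) = ax^2 + bx + c. Substituting each data point gives a linear system:
  c = 5
  16a + 4b + c = -11
  36a + 6b + c = -43
Solving the system yields a = -2, b = 4, c = 5.
So g(x) = -2x² + 4x + 5.
Then g(2) = 5.

5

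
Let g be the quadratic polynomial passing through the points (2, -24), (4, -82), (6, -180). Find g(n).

Write g(n) = an^2 + bn + c. Substituting each data point gives a linear system:
  4a + 2b + c = -24
  16a + 4b + c = -82
  36a + 6b + c = -180
Solving the system yields a = -5, b = 1, c = -6.
So g(n) = -5n² + n - 6.
Check: g(2) = -24. ✓

g(n) = -5n^2 + n - 6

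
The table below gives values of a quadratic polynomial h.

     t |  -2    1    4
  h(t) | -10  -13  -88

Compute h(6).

Using the Lagrange interpolation formula with nodes -2, 1, 4:
  L_0(t) = (t - 1)(t - 4) / 18
  L_1(t) = (t + 2)(t - 4) / -9
  L_2(t) = (t + 2)(t - 1) / 18
Then h(t) = -10·L_0(t) - 13·L_1(t) - 88·L_2(t).
Expanding and collecting terms gives h(t) = -4t^2 - 5t - 4.
Evaluating at t = 6: h(6) = -178.

-178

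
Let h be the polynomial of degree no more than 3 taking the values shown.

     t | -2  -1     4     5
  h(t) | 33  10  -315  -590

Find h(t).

Write h(t) = at^3 + bt^2 + ct + d. Substituting each data point gives a linear system:
  -8a + 4b - 2c + d = 33
  -a + b - c + d = 10
  64a + 16b + 4c + d = -315
  125a + 25b + 5c + d = -590
Solving the system yields a = -4, b = -3, c = -4, d = 5.
So h(t) = -4t^3 - 3t^2 - 4t + 5.
Check: h(-2) = 33. ✓

h(t) = -4t^3 - 3t^2 - 4t + 5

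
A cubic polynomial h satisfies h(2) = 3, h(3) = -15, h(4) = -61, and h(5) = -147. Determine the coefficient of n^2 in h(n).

Write h(n) = an^3 + bn^2 + cn + d. Substituting each data point gives a linear system:
  8a + 4b + 2c + d = 3
  27a + 9b + 3c + d = -15
  64a + 16b + 4c + d = -61
  125a + 25b + 5c + d = -147
Solving the system yields a = -2, b = 4, c = 0, d = 3.
So h(n) = -2n³ + 4n² + 3.
The coefficient of n^2 is 4.

4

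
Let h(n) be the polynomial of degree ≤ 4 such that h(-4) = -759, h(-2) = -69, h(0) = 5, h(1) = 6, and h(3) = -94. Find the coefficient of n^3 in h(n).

3

Write h(n) = an^4 + bn^3 + cn^2 + dn + e. Substituting each data point gives a linear system:
  256a - 64b + 16c - 4d + e = -759
  16a - 8b + 4c - 2d + e = -69
  e = 5
  a + b + c + d + e = 6
  81a + 27b + 9c + 3d + e = -94
Solving the system yields a = -2, b = 3, c = -3, d = 3, e = 5.
So h(n) = -2n⁴ + 3n³ - 3n² + 3n + 5.
The coefficient of n^3 is 3.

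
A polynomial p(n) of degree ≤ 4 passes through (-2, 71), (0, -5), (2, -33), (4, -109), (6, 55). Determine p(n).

p(n) = n^4 - 6n^3 + 2n^2 - 2n - 5

Write p(n) = an^4 + bn^3 + cn^2 + dn + e. Substituting each data point gives a linear system:
  16a - 8b + 4c - 2d + e = 71
  e = -5
  16a + 8b + 4c + 2d + e = -33
  256a + 64b + 16c + 4d + e = -109
  1296a + 216b + 36c + 6d + e = 55
Solving the system yields a = 1, b = -6, c = 2, d = -2, e = -5.
So p(n) = n^4 - 6n^3 + 2n^2 - 2n - 5.
Check: p(4) = -109. ✓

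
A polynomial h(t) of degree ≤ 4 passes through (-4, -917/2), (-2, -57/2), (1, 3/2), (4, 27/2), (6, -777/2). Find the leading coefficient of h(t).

-1

Write h(t) = at^4 + bt^3 + ct^2 + dt + e. Substituting each data point gives a linear system:
  256a - 64b + 16c - 4d + e = -917/2
  16a - 8b + 4c - 2d + e = -57/2
  a + b + c + d + e = 3/2
  256a + 64b + 16c + 4d + e = 27/2
  1296a + 216b + 36c + 6d + e = -777/2
Solving the system yields a = -1, b = 4, c = 2, d = -5, e = 3/2.
So h(t) = -t^4 + 4t^3 + 2t^2 - 5t + 3/2.
The leading coefficient is -1.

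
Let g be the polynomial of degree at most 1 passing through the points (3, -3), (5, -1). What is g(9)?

Write g(s) = as + b. Substituting each data point gives a linear system:
  3a + b = -3
  5a + b = -1
Solving the system yields a = 1, b = -6.
So g(s) = s - 6.
Then g(9) = 3.

3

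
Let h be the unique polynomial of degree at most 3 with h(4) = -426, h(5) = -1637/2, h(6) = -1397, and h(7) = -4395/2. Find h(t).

h(t) = -6t^3 - 3t^2 + (1/2)t + 4

Write h(t) = at^3 + bt^2 + ct + d. Substituting each data point gives a linear system:
  64a + 16b + 4c + d = -426
  125a + 25b + 5c + d = -1637/2
  216a + 36b + 6c + d = -1397
  343a + 49b + 7c + d = -4395/2
Solving the system yields a = -6, b = -3, c = 1/2, d = 4.
So h(t) = -6t^3 - 3t^2 + (1/2)t + 4.
Check: h(5) = -1637/2. ✓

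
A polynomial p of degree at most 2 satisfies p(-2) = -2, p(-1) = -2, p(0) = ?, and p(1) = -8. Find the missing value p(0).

-4

On equispaced nodes a degree-2 polynomial has vanishing third forward difference, so
  - p(-2) + 3·p(-1) - 3·p(0) + p(1) = 0.
Substituting the known values and solving for p(0):
  -3·p(0) = 12
  p(0) = -4.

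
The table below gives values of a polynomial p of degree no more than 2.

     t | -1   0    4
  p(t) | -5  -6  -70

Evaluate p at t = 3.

-45

Using the Lagrange interpolation formula with nodes -1, 0, 4:
  L_0(t) = t(t - 4) / 5
  L_1(t) = (t + 1)(t - 4) / -4
  L_2(t) = (t + 1)t / 20
Then p(t) = -5·L_0(t) - 6·L_1(t) - 70·L_2(t).
Expanding and collecting terms gives p(t) = -3t^2 - 4t - 6.
Evaluating at t = 3: p(3) = -45.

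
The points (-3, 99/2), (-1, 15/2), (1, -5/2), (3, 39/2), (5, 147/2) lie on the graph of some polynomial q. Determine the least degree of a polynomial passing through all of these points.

Forward differences of the values at x = -3, -1, 1, 3, 5:
  q  : 99/2  15/2  -5/2  39/2  147/2
  Δ  : -42  -10  22  54
  Δ^2: 32  32  32
  Δ^3: 0  0
  Δ^4: 0
The second differences are constant (32) and nonzero, while all higher differences vanish, so the minimal degree is 2.

2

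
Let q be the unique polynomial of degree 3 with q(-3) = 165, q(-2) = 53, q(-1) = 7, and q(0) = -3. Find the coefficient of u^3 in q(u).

Write q(u) = au^3 + bu^2 + cu + d. Substituting each data point gives a linear system:
  -27a + 9b - 3c + d = 165
  -8a + 4b - 2c + d = 53
  -a + b - c + d = 7
  d = -3
Solving the system yields a = -5, b = 3, c = -2, d = -3.
So q(u) = -5u³ + 3u² - 2u - 3.
The leading coefficient is -5.

-5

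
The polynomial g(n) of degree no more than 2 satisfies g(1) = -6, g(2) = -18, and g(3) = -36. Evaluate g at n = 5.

-90

Forward differences of the values at n = 1, 2, 3:
  g  : -6  -18  -36
  Δ  : -12  -18
  Δ^2: -6
The second differences are constant, confirming degree 2.
Interpolating (Newton forward form) and evaluating at n = 5 gives g(5) = -90.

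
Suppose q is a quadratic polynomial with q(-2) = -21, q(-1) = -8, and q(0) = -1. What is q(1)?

Write q(n) = an^2 + bn + c. Substituting each data point gives a linear system:
  4a - 2b + c = -21
  a - b + c = -8
  c = -1
Solving the system yields a = -3, b = 4, c = -1.
So q(n) = -3n² + 4n - 1.
Then q(1) = 0.

0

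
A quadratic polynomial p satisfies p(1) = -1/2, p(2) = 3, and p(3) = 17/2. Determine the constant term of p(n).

Write p(n) = an^2 + bn + c. Substituting each data point gives a linear system:
  a + b + c = -1/2
  4a + 2b + c = 3
  9a + 3b + c = 17/2
Solving the system yields a = 1, b = 1/2, c = -2.
So p(n) = n² + (1/2)n - 2.
The constant term is -2.

-2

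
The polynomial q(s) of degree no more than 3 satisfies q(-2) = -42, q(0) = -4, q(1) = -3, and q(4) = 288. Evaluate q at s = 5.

Using the Lagrange interpolation formula with nodes -2, 0, 1, 4:
  L_0(s) = s(s - 1)(s - 4) / -36
  L_1(s) = (s + 2)(s - 1)(s - 4) / 8
  L_2(s) = (s + 2)s(s - 4) / -9
  L_3(s) = (s + 2)s(s - 1) / 72
Then q(s) = -42·L_0(s) - 4·L_1(s) - 3·L_2(s) + 288·L_3(s).
Expanding and collecting terms gives q(s) = 5s^3 - s^2 - 3s - 4.
Evaluating at s = 5: q(5) = 581.

581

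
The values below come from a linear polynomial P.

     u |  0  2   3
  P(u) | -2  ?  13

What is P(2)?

The 2 known points determine the degree-1 polynomial uniquely.
Write P(u) = au + b. Substituting each data point gives a linear system:
  b = -2
  3a + b = 13
Solving the system yields a = 5, b = -2.
So P(u) = 5u - 2.
Then P(2) = 8.

8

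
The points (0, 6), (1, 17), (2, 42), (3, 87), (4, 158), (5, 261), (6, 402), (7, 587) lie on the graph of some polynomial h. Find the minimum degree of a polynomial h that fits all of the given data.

3

Forward differences of the values at s = 0, 1, 2, 3, 4, 5, 6, 7:
  h  : 6  17  42  87  158  261  402  587
  Δ  : 11  25  45  71  103  141  185
  Δ^2: 14  20  26  32  38  44
  Δ^3: 6  6  6  6  6
  Δ^4: 0  0  0  0
  Δ^5: 0  0  0
  Δ^6: 0  0
  Δ^7: 0
The third differences are constant (6) and nonzero, while all higher differences vanish, so the minimal degree is 3.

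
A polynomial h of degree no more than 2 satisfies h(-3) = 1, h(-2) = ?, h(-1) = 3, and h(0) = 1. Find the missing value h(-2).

3

On equispaced nodes a degree-2 polynomial has vanishing third forward difference, so
  - h(-3) + 3·h(-2) - 3·h(-1) + h(0) = 0.
Substituting the known values and solving for h(-2):
  3·h(-2) = 9
  h(-2) = 3.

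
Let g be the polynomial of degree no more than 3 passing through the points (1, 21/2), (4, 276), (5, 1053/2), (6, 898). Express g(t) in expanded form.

Using the Lagrange interpolation formula with nodes 1, 4, 5, 6:
  L_0(t) = (t - 4)(t - 5)(t - 6) / -60
  L_1(t) = (t - 1)(t - 5)(t - 6) / 6
  L_2(t) = (t - 1)(t - 4)(t - 6) / -4
  L_3(t) = (t - 1)(t - 4)(t - 5) / 10
Then g(t) = 21/2·L_0(t) + 276·L_1(t) + 1053/2·L_2(t) + 898·L_3(t).
Expanding and collecting terms gives g(t) = 4t^3 + (1/2)t^2 + 2t + 4.
Check: g(4) = 276. ✓

g(t) = 4t^3 + (1/2)t^2 + 2t + 4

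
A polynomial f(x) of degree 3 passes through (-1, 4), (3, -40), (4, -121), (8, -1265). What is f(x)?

Using the Lagrange interpolation formula with nodes -1, 3, 4, 8:
  L_0(x) = (x - 3)(x - 4)(x - 8) / -180
  L_1(x) = (x + 1)(x - 4)(x - 8) / 20
  L_2(x) = (x + 1)(x - 3)(x - 8) / -20
  L_3(x) = (x + 1)(x - 3)(x - 4) / 180
Then f(x) = 4·L_0(x) - 40·L_1(x) - 121·L_2(x) - 1265·L_3(x).
Expanding and collecting terms gives f(x) = -3x^3 + 4x^2 + 2x - 1.
Check: f(4) = -121. ✓

f(x) = -3x^3 + 4x^2 + 2x - 1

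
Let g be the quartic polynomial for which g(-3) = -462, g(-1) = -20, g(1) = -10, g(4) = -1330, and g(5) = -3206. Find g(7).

Write g(n) = an^4 + bn^3 + cn^2 + dn + e. Substituting each data point gives a linear system:
  81a - 27b + 9c - 3d + e = -462
  a - b + c - d + e = -20
  a + b + c + d + e = -10
  256a + 64b + 16c + 4d + e = -1330
  625a + 125b + 25c + 5d + e = -3206
Solving the system yields a = -5, b = 0, c = -4, d = 5, e = -6.
So g(n) = -5n⁴ - 4n² + 5n - 6.
Then g(7) = -12172.

-12172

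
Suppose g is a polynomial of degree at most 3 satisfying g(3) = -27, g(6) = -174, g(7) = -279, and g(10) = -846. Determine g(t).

Write g(t) = at^3 + bt^2 + ct + d. Substituting each data point gives a linear system:
  27a + 9b + 3c + d = -27
  216a + 36b + 6c + d = -174
  343a + 49b + 7c + d = -279
  1000a + 100b + 10c + d = -846
Solving the system yields a = -1, b = 2, c = -4, d = -6.
So g(t) = -t³ + 2t² - 4t - 6.
Check: g(7) = -279. ✓

g(t) = -t^3 + 2t^2 - 4t - 6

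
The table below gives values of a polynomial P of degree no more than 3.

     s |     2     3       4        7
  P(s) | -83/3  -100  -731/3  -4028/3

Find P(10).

-11843/3

Using the Lagrange interpolation formula with nodes 2, 3, 4, 7:
  L_0(s) = (s - 3)(s - 4)(s - 7) / -10
  L_1(s) = (s - 2)(s - 4)(s - 7) / 4
  L_2(s) = (s - 2)(s - 3)(s - 7) / -6
  L_3(s) = (s - 2)(s - 3)(s - 4) / 60
Then P(s) = -83/3·L_0(s) - 100·L_1(s) - 731/3·L_2(s) - 4028/3·L_3(s).
Expanding and collecting terms gives P(s) = -4s^3 + (1/3)s^2 + 2s - 1.
Evaluating at s = 10: P(10) = -11843/3.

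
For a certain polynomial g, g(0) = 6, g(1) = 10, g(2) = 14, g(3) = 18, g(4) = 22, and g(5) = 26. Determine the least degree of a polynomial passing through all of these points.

1

Forward differences of the values at n = 0, 1, 2, 3, 4, 5:
  g  : 6  10  14  18  22  26
  Δ  : 4  4  4  4  4
  Δ^2: 0  0  0  0
  Δ^3: 0  0  0
  Δ^4: 0  0
  Δ^5: 0
The first differences are constant (4) and nonzero, while all higher differences vanish, so the minimal degree is 1.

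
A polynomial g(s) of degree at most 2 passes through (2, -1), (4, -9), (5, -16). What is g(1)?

0

Write g(s) = as^2 + bs + c. Substituting each data point gives a linear system:
  4a + 2b + c = -1
  16a + 4b + c = -9
  25a + 5b + c = -16
Solving the system yields a = -1, b = 2, c = -1.
So g(s) = -s^2 + 2s - 1.
Then g(1) = 0.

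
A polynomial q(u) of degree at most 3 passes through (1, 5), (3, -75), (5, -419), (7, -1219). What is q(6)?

-750

Write q(u) = au^3 + bu^2 + cu + d. Substituting each data point gives a linear system:
  a + b + c + d = 5
  27a + 9b + 3c + d = -75
  125a + 25b + 5c + d = -419
  343a + 49b + 7c + d = -1219
Solving the system yields a = -4, b = 3, c = 0, d = 6.
So q(u) = -4u^3 + 3u^2 + 6.
Then q(6) = -750.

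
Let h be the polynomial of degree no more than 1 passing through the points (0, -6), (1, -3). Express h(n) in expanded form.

h(n) = 3n - 6

Write h(n) = an + b. Substituting each data point gives a linear system:
  b = -6
  a + b = -3
Solving the system yields a = 3, b = -6.
So h(n) = 3n - 6.
Check: h(0) = -6. ✓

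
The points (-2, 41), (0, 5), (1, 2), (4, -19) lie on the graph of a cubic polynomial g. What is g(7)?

Write g(u) = au^3 + bu^2 + cu + d. Substituting each data point gives a linear system:
  -8a + 4b - 2c + d = 41
  d = 5
  a + b + c + d = 2
  64a + 16b + 4c + d = -19
Solving the system yields a = -1, b = 4, c = -6, d = 5.
So g(u) = -u^3 + 4u^2 - 6u + 5.
Then g(7) = -184.

-184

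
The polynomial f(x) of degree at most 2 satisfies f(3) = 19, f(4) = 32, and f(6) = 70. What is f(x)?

Write f(x) = ax^2 + bx + c. Substituting each data point gives a linear system:
  9a + 3b + c = 19
  16a + 4b + c = 32
  36a + 6b + c = 70
Solving the system yields a = 2, b = -1, c = 4.
So f(x) = 2x^2 - x + 4.
Check: f(3) = 19. ✓

f(x) = 2x^2 - x + 4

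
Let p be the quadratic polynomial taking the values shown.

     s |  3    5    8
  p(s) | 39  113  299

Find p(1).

5

Write p(s) = as^2 + bs + c. Substituting each data point gives a linear system:
  9a + 3b + c = 39
  25a + 5b + c = 113
  64a + 8b + c = 299
Solving the system yields a = 5, b = -3, c = 3.
So p(s) = 5s^2 - 3s + 3.
Then p(1) = 5.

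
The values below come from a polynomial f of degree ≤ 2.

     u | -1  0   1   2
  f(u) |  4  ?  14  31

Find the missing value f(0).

5

The 3 known points determine the degree-2 polynomial uniquely.
Write f(u) = au^2 + bu + c. Substituting each data point gives a linear system:
  a - b + c = 4
  a + b + c = 14
  4a + 2b + c = 31
Solving the system yields a = 4, b = 5, c = 5.
So f(u) = 4u² + 5u + 5.
Then f(0) = 5.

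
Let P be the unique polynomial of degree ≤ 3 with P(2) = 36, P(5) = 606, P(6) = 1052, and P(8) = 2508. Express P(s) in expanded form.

P(s) = 5s^3 - s^2 + 2s - 4

Write P(s) = as^3 + bs^2 + cs + d. Substituting each data point gives a linear system:
  8a + 4b + 2c + d = 36
  125a + 25b + 5c + d = 606
  216a + 36b + 6c + d = 1052
  512a + 64b + 8c + d = 2508
Solving the system yields a = 5, b = -1, c = 2, d = -4.
So P(s) = 5s³ - s² + 2s - 4.
Check: P(2) = 36. ✓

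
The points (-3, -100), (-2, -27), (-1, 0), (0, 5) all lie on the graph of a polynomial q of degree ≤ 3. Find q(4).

Write q(x) = ax^3 + bx^2 + cx + d. Substituting each data point gives a linear system:
  -27a + 9b - 3c + d = -100
  -8a + 4b - 2c + d = -27
  -a + b - c + d = 0
  d = 5
Solving the system yields a = 4, b = 1, c = 2, d = 5.
So q(x) = 4x^3 + x^2 + 2x + 5.
Then q(4) = 285.

285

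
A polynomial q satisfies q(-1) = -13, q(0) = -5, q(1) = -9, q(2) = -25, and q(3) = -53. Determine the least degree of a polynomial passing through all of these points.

Forward differences of the values at s = -1, 0, 1, 2, 3:
  q  : -13  -5  -9  -25  -53
  Δ  : 8  -4  -16  -28
  Δ^2: -12  -12  -12
  Δ^3: 0  0
  Δ^4: 0
The second differences are constant (-12) and nonzero, while all higher differences vanish, so the minimal degree is 2.

2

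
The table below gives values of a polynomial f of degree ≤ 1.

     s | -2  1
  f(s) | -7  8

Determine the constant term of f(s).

3

Write f(s) = as + b. Substituting each data point gives a linear system:
  -2a + b = -7
  a + b = 8
Solving the system yields a = 5, b = 3.
So f(s) = 5s + 3.
The constant term is 3.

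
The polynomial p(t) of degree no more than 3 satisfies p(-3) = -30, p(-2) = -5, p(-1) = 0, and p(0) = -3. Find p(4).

Using the Lagrange interpolation formula with nodes -3, -2, -1, 0:
  L_0(t) = (t + 2)(t + 1)t / -6
  L_1(t) = (t + 3)(t + 1)t / 2
  L_2(t) = (t + 3)(t + 2)t / -2
  L_3(t) = (t + 3)(t + 2)(t + 1) / 6
Then p(t) = -30·L_0(t) - 5·L_1(t) + 0·L_2(t) - 3·L_3(t).
Expanding and collecting terms gives p(t) = 2t^3 + 2t^2 - 3t - 3.
Evaluating at t = 4: p(4) = 145.

145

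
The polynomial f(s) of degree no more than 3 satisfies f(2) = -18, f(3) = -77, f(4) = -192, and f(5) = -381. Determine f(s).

f(s) = -3s^3 - s^2 + 3s + 4

Write f(s) = as^3 + bs^2 + cs + d. Substituting each data point gives a linear system:
  8a + 4b + 2c + d = -18
  27a + 9b + 3c + d = -77
  64a + 16b + 4c + d = -192
  125a + 25b + 5c + d = -381
Solving the system yields a = -3, b = -1, c = 3, d = 4.
So f(s) = -3s³ - s² + 3s + 4.
Check: f(5) = -381. ✓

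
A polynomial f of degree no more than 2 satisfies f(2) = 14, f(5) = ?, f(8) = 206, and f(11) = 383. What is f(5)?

83

The 3 known points determine the degree-2 polynomial uniquely.
Write f(n) = an^2 + bn + c. Substituting each data point gives a linear system:
  4a + 2b + c = 14
  64a + 8b + c = 206
  121a + 11b + c = 383
Solving the system yields a = 3, b = 2, c = -2.
So f(n) = 3n^2 + 2n - 2.
Then f(5) = 83.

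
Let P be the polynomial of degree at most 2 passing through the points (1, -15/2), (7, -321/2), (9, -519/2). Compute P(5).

Using the Lagrange interpolation formula with nodes 1, 7, 9:
  L_0(u) = (u - 7)(u - 9) / 48
  L_1(u) = (u - 1)(u - 9) / -12
  L_2(u) = (u - 1)(u - 7) / 16
Then P(u) = -15/2·L_0(u) - 321/2·L_1(u) - 519/2·L_2(u).
Expanding and collecting terms gives P(u) = -3u^2 - (3/2)u - 3.
Evaluating at u = 5: P(5) = -171/2.

-171/2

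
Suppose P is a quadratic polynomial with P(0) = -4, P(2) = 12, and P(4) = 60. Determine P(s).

Using the Lagrange interpolation formula with nodes 0, 2, 4:
  L_0(s) = (s - 2)(s - 4) / 8
  L_1(s) = s(s - 4) / -4
  L_2(s) = s(s - 2) / 8
Then P(s) = -4·L_0(s) + 12·L_1(s) + 60·L_2(s).
Expanding and collecting terms gives P(s) = 4s^2 - 4.
Check: P(4) = 60. ✓

P(s) = 4s^2 - 4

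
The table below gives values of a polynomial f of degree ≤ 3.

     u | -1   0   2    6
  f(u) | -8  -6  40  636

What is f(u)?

Write f(u) = au^3 + bu^2 + cu + d. Substituting each data point gives a linear system:
  -a + b - c + d = -8
  d = -6
  8a + 4b + 2c + d = 40
  216a + 36b + 6c + d = 636
Solving the system yields a = 2, b = 5, c = 5, d = -6.
So f(u) = 2u^3 + 5u^2 + 5u - 6.
Check: f(-1) = -8. ✓

f(u) = 2u^3 + 5u^2 + 5u - 6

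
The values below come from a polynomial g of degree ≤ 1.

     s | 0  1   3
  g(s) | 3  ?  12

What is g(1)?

6

The 2 known points determine the degree-1 polynomial uniquely.
Write g(s) = as + b. Substituting each data point gives a linear system:
  b = 3
  3a + b = 12
Solving the system yields a = 3, b = 3.
So g(s) = 3s + 3.
Then g(1) = 6.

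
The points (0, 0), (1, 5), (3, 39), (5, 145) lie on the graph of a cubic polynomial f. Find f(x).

f(x) = x^3 + 4x

Write f(x) = ax^3 + bx^2 + cx + d. Substituting each data point gives a linear system:
  d = 0
  a + b + c + d = 5
  27a + 9b + 3c + d = 39
  125a + 25b + 5c + d = 145
Solving the system yields a = 1, b = 0, c = 4, d = 0.
So f(x) = x³ + 4x.
Check: f(1) = 5. ✓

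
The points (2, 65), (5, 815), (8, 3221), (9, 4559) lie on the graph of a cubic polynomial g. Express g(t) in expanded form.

g(t) = 6t^3 + 2t^2 + 2t + 5

Using the Lagrange interpolation formula with nodes 2, 5, 8, 9:
  L_0(t) = (t - 5)(t - 8)(t - 9) / -126
  L_1(t) = (t - 2)(t - 8)(t - 9) / 36
  L_2(t) = (t - 2)(t - 5)(t - 9) / -18
  L_3(t) = (t - 2)(t - 5)(t - 8) / 28
Then g(t) = 65·L_0(t) + 815·L_1(t) + 3221·L_2(t) + 4559·L_3(t).
Expanding and collecting terms gives g(t) = 6t^3 + 2t^2 + 2t + 5.
Check: g(5) = 815. ✓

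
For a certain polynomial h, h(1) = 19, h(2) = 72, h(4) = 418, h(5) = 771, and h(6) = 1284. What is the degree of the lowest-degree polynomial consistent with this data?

Divided differences on the nodes 1, 2, 4, 5, 6:
  order 0: 19  72  418  771  1284
  order 1: 53  173  353  513
  order 2: 40  60  80
  order 3: 5  5
  order 4: 0
The order-3 divided differences are all 5 (nonzero) and every higher order vanishes, so the data lies on a polynomial of degree exactly 3.

3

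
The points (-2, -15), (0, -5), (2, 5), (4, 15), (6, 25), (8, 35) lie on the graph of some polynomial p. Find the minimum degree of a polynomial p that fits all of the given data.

1

Forward differences of the values at n = -2, 0, 2, 4, 6, 8:
  p  : -15  -5  5  15  25  35
  Δ  : 10  10  10  10  10
  Δ^2: 0  0  0  0
  Δ^3: 0  0  0
  Δ^4: 0  0
  Δ^5: 0
The first differences are constant (10) and nonzero, while all higher differences vanish, so the minimal degree is 1.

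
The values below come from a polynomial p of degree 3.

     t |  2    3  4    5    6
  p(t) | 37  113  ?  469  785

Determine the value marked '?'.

251

The 4 known points determine the degree-3 polynomial uniquely.
Write p(t) = at^3 + bt^2 + ct + d. Substituting each data point gives a linear system:
  8a + 4b + 2c + d = 37
  27a + 9b + 3c + d = 113
  125a + 25b + 5c + d = 469
  216a + 36b + 6c + d = 785
Solving the system yields a = 3, b = 4, c = -1, d = -1.
So p(t) = 3t^3 + 4t^2 - t - 1.
Then p(4) = 251.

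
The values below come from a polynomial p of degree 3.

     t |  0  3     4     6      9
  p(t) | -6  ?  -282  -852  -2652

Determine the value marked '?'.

-132

The 4 known points determine the degree-3 polynomial uniquely.
Write p(t) = at^3 + bt^2 + ct + d. Substituting each data point gives a linear system:
  d = -6
  64a + 16b + 4c + d = -282
  216a + 36b + 6c + d = -852
  729a + 81b + 9c + d = -2652
Solving the system yields a = -3, b = -6, c = 3, d = -6.
So p(t) = -3t^3 - 6t^2 + 3t - 6.
Then p(3) = -132.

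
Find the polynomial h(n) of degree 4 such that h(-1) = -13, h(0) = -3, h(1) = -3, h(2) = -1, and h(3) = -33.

Using the Lagrange interpolation formula with nodes -1, 0, 1, 2, 3:
  L_0(n) = n(n - 1)(n - 2)(n - 3) / 24
  L_1(n) = (n + 1)(n - 1)(n - 2)(n - 3) / -6
  L_2(n) = (n + 1)n(n - 2)(n - 3) / 4
  L_3(n) = (n + 1)n(n - 1)(n - 3) / -6
  L_4(n) = (n + 1)n(n - 1)(n - 2) / 24
Then h(n) = -13·L_0(n) - 3·L_1(n) - 3·L_2(n) - 1·L_3(n) - 33·L_4(n).
Expanding and collecting terms gives h(n) = -2n^4 + 6n^3 - 3n^2 - n - 3.
Check: h(0) = -3. ✓

h(n) = -2n^4 + 6n^3 - 3n^2 - n - 3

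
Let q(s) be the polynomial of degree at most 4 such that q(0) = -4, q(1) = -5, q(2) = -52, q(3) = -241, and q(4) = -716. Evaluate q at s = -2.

4

Write q(s) = as^4 + bs^3 + cs^2 + ds + e. Substituting each data point gives a linear system:
  e = -4
  a + b + c + d + e = -5
  16a + 8b + 4c + 2d + e = -52
  81a + 27b + 9c + 3d + e = -241
  256a + 64b + 16c + 4d + e = -716
Solving the system yields a = -2, b = -4, c = 3, d = 2, e = -4.
So q(s) = -2s⁴ - 4s³ + 3s² + 2s - 4.
Then q(-2) = 4.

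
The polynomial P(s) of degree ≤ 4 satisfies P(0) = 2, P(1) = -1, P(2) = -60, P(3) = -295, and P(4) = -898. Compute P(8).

Forward differences of the values at s = 0, 1, 2, 3, 4:
  P  : 2  -1  -60  -295  -898
  Δ  : -3  -59  -235  -603
  Δ^2: -56  -176  -368
  Δ^3: -120  -192
  Δ^4: -72
The fourth differences are constant, confirming degree 4.
Interpolating (Newton forward form) and evaluating at s = 8 gives P(8) = -13350.

-13350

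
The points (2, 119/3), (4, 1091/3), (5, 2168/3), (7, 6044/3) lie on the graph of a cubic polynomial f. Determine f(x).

Write f(x) = ax^3 + bx^2 + cx + d. Substituting each data point gives a linear system:
  8a + 4b + 2c + d = 119/3
  64a + 16b + 4c + d = 1091/3
  125a + 25b + 5c + d = 2168/3
  343a + 49b + 7c + d = 6044/3
Solving the system yields a = 6, b = -1/3, c = -4, d = 1.
So f(x) = 6x^3 - (1/3)x^2 - 4x + 1.
Check: f(2) = 119/3. ✓

f(x) = 6x^3 - (1/3)x^2 - 4x + 1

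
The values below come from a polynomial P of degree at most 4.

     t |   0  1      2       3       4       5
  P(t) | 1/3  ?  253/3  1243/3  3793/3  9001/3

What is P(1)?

On equispaced nodes a degree-4 polynomial has vanishing fifth forward difference, so
  - P(0) + 5·P(1) - 10·P(2) + 10·P(3) - 5·P(4) + P(5) = 0.
Substituting the known values and solving for P(1):
  5·P(1) = 65/3
  P(1) = 13/3.

13/3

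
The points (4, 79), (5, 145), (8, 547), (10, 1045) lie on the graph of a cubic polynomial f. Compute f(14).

Write f(t) = at^3 + bt^2 + ct + d. Substituting each data point gives a linear system:
  64a + 16b + 4c + d = 79
  125a + 25b + 5c + d = 145
  512a + 64b + 8c + d = 547
  1000a + 100b + 10c + d = 1045
Solving the system yields a = 1, b = 0, c = 5, d = -5.
So f(t) = t³ + 5t - 5.
Then f(14) = 2809.

2809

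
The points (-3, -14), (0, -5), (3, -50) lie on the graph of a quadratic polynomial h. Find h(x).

h(x) = -3x^2 - 6x - 5

Using the Lagrange interpolation formula with nodes -3, 0, 3:
  L_0(x) = x(x - 3) / 18
  L_1(x) = (x + 3)(x - 3) / -9
  L_2(x) = (x + 3)x / 18
Then h(x) = -14·L_0(x) - 5·L_1(x) - 50·L_2(x).
Expanding and collecting terms gives h(x) = -3x^2 - 6x - 5.
Check: h(0) = -5. ✓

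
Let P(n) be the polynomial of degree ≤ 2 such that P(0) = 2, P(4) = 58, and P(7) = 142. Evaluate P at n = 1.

Write P(n) = an^2 + bn + c. Substituting each data point gives a linear system:
  c = 2
  16a + 4b + c = 58
  49a + 7b + c = 142
Solving the system yields a = 2, b = 6, c = 2.
So P(n) = 2n^2 + 6n + 2.
Then P(1) = 10.

10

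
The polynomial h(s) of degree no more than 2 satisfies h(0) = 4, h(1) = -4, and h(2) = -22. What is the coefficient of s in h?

-3

Write h(s) = as^2 + bs + c. Substituting each data point gives a linear system:
  c = 4
  a + b + c = -4
  4a + 2b + c = -22
Solving the system yields a = -5, b = -3, c = 4.
So h(s) = -5s^2 - 3s + 4.
The coefficient of s is -3.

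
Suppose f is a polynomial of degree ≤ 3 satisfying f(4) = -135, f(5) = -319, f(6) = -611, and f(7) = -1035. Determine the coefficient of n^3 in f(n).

-4

Write f(n) = an^3 + bn^2 + cn + d. Substituting each data point gives a linear system:
  64a + 16b + 4c + d = -135
  125a + 25b + 5c + d = -319
  216a + 36b + 6c + d = -611
  343a + 49b + 7c + d = -1035
Solving the system yields a = -4, b = 6, c = 6, d = 1.
So f(n) = -4n^3 + 6n^2 + 6n + 1.
The leading coefficient is -4.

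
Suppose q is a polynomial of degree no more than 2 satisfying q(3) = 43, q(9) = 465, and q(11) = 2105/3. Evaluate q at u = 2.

Write q(u) = au^2 + bu + c. Substituting each data point gives a linear system:
  9a + 3b + c = 43
  81a + 9b + c = 465
  121a + 11b + c = 2105/3
Solving the system yields a = 6, b = -5/3, c = -6.
So q(u) = 6u^2 - (5/3)u - 6.
Then q(2) = 44/3.

44/3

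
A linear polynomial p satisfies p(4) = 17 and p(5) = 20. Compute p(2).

Write p(t) = at + b. Substituting each data point gives a linear system:
  4a + b = 17
  5a + b = 20
Solving the system yields a = 3, b = 5.
So p(t) = 3t + 5.
Then p(2) = 11.

11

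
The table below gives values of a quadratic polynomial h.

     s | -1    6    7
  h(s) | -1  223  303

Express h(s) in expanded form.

h(s) = 6s^2 + 2s - 5

Write h(s) = as^2 + bs + c. Substituting each data point gives a linear system:
  a - b + c = -1
  36a + 6b + c = 223
  49a + 7b + c = 303
Solving the system yields a = 6, b = 2, c = -5.
So h(s) = 6s^2 + 2s - 5.
Check: h(-1) = -1. ✓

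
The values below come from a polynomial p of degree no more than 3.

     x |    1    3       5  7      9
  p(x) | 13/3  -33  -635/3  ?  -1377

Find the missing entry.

-1883/3

The 4 known points determine the degree-3 polynomial uniquely.
Write p(x) = ax^3 + bx^2 + cx + d. Substituting each data point gives a linear system:
  a + b + c + d = 13/3
  27a + 9b + 3c + d = -33
  125a + 25b + 5c + d = -635/3
  729a + 81b + 9c + d = -1377
Solving the system yields a = -2, b = 1/3, c = 6, d = 0.
So p(x) = -2x^3 + (1/3)x^2 + 6x.
Then p(7) = -1883/3.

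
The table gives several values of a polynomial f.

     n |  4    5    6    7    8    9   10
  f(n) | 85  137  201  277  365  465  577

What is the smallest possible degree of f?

Forward differences of the values at n = 4, 5, 6, 7, 8, 9, 10:
  f  : 85  137  201  277  365  465  577
  Δ  : 52  64  76  88  100  112
  Δ^2: 12  12  12  12  12
  Δ^3: 0  0  0  0
  Δ^4: 0  0  0
  Δ^5: 0  0
  Δ^6: 0
The second differences are constant (12) and nonzero, while all higher differences vanish, so the minimal degree is 2.

2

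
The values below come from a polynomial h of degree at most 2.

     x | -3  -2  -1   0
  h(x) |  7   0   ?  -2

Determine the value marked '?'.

-3

On equispaced nodes a degree-2 polynomial has vanishing third forward difference, so
  - h(-3) + 3·h(-2) - 3·h(-1) + h(0) = 0.
Substituting the known values and solving for h(-1):
  -3·h(-1) = 9
  h(-1) = -3.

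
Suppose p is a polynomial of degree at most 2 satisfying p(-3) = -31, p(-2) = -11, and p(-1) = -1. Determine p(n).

Write p(n) = an^2 + bn + c. Substituting each data point gives a linear system:
  9a - 3b + c = -31
  4a - 2b + c = -11
  a - b + c = -1
Solving the system yields a = -5, b = -5, c = -1.
So p(n) = -5n^2 - 5n - 1.
Check: p(-2) = -11. ✓

p(n) = -5n^2 - 5n - 1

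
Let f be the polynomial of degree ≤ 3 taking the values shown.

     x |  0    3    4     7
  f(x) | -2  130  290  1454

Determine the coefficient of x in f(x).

Write f(x) = ax^3 + bx^2 + cx + d. Substituting each data point gives a linear system:
  d = -2
  27a + 9b + 3c + d = 130
  64a + 16b + 4c + d = 290
  343a + 49b + 7c + d = 1454
Solving the system yields a = 4, b = 1, c = 5, d = -2.
So f(x) = 4x^3 + x^2 + 5x - 2.
The coefficient of x is 5.

5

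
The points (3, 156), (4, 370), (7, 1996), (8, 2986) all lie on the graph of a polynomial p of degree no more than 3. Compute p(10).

Using the Lagrange interpolation formula with nodes 3, 4, 7, 8:
  L_0(t) = (t - 4)(t - 7)(t - 8) / -20
  L_1(t) = (t - 3)(t - 7)(t - 8) / 12
  L_2(t) = (t - 3)(t - 4)(t - 8) / -12
  L_3(t) = (t - 3)(t - 4)(t - 7) / 20
Then p(t) = 156·L_0(t) + 370·L_1(t) + 1996·L_2(t) + 2986·L_3(t).
Expanding and collecting terms gives p(t) = 6t^3 - 2t^2 + 6t - 6.
Evaluating at t = 10: p(10) = 5854.

5854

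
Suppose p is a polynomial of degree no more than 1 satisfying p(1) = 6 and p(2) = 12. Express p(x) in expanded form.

Using the Lagrange interpolation formula with nodes 1, 2:
  L_0(x) = (x - 2) / -1
  L_1(x) = (x - 1) / 1
Then p(x) = 6·L_0(x) + 12·L_1(x).
Expanding and collecting terms gives p(x) = 6x.
Check: p(2) = 12. ✓

p(x) = 6x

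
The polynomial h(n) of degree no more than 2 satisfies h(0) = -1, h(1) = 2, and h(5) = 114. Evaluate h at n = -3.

Using the Lagrange interpolation formula with nodes 0, 1, 5:
  L_0(n) = (n - 1)(n - 5) / 5
  L_1(n) = n(n - 5) / -4
  L_2(n) = n(n - 1) / 20
Then h(n) = -1·L_0(n) + 2·L_1(n) + 114·L_2(n).
Expanding and collecting terms gives h(n) = 5n^2 - 2n - 1.
Evaluating at n = -3: h(-3) = 50.

50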